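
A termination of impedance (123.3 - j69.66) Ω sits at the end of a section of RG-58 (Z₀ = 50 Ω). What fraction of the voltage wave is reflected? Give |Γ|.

Γ = (Z_L − Z_0)/(Z_L + Z_0) = (73.3 − j69.66)/(173.3 − j69.66)
|Γ| = 101/187

|Γ| ≈ 0.541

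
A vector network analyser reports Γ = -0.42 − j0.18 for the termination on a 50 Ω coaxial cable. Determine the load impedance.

Z_L ≈ 19.3 − j8.79 Ω

Z_L = Z_0·(1 + Γ)/(1 − Γ) = 50·(0.58 − j0.18)/(1.42 + j0.18)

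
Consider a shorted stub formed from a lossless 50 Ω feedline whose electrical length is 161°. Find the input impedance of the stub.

tan(βl) = -0.344
For a shorted stub, Z_in = jZ_0·tan(βl)

Z_in ≈ −j17.2 Ω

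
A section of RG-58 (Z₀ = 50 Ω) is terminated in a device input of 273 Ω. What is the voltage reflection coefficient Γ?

Γ = (Z_L − Z_0)/(Z_L + Z_0) = (273 − 50)/(273 + 50) = 223/323

Γ = 0.69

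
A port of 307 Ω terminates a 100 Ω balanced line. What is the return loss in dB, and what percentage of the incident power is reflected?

Γ = (307 − 100)/(307 + 100) = 0.509
RL = −20·log₁₀(0.509) = 5.87 dB
P_refl/P_inc = |Γ|² = 0.259

RL ≈ 5.87 dB; 25.9% of incident power reflected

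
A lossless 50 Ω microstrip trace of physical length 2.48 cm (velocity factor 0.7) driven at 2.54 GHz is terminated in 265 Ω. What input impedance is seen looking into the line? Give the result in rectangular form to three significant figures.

Z_in ≈ 10.4 + j15.6 Ω

λ = v/f = 0.7·c / 2.54 GHz = 0.0827 m
βl = 2π·l/λ = 2π × 0.3 = 108°
tan(βl) = tan(108°) = -3.08
Z_in = Z_0·(Z_L + jZ_0·tanβl)/(Z_0 + jZ_L·tanβl)
     = 50·(265 − j154)/(50 − j816)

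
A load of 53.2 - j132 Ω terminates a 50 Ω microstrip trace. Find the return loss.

Γ = (3.2 − j132)/(103.2 − j132), |Γ| = 0.788
RL = −20·log₁₀|Γ| = −20·log₁₀(0.788)

RL ≈ 2.07 dB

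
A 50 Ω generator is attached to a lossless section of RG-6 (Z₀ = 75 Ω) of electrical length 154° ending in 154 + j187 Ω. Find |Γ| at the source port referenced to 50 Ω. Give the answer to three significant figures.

|Γ| ≈ 0.724

tan(βl) = -0.488
Z_in = Z_0·(Z_L + jZ_0·tanβl)/(Z_0 + jZ_L·tanβl) = 32.2 + j82.4 Ω
Γ_s = (Z_in − Z_s)/(Z_in + Z_s) = (-17.8 + j82.4)/(82.2 + j82.4), |Γ_s| = 0.724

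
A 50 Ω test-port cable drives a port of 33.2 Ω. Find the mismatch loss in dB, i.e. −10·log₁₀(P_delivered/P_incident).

Γ = (33.2 − 50)/(33.2 + 50) = -0.202
|Γ|² = 0.0408, so P_del/P_inc = 1 − |Γ|² = 0.959
ML = −10·log₁₀(1 − |Γ|²)

mismatch loss ≈ 0.181 dB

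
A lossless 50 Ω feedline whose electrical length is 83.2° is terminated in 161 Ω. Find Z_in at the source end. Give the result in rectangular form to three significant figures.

tan(βl) = tan(83.2°) = 8.39
Z_in = Z_0·(Z_L + jZ_0·tanβl)/(Z_0 + jZ_L·tanβl)
     = 50·(161 + j419)/(50 + j1350)

Z_in ≈ 15.7 − j5.38 Ω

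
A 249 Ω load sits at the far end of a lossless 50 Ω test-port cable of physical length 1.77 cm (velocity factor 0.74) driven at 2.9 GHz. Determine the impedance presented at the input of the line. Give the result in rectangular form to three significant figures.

Z_in ≈ 10.2 − j5.69 Ω

λ = v/f = 0.74·c / 2.9 GHz = 0.0766 m
βl = 2π·l/λ = 2π × 0.231 = 83.2°
tan(βl) = tan(83.2°) = 8.43
Z_in = Z_0·(Z_L + jZ_0·tanβl)/(Z_0 + jZ_L·tanβl)
     = 50·(249 + j422)/(50 + j2100)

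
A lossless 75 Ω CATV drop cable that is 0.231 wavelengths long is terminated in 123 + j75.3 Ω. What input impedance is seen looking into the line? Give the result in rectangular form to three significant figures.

Z_in ≈ 35.9 − j28.4 Ω

βl = 2π × 0.231 = 83.2°
tan(βl) = tan(83.2°) = 8.34
Z_in = Z_0·(Z_L + jZ_0·tanβl)/(Z_0 + jZ_L·tanβl)
     = 75·(123 + j701)/(-553 + j1030)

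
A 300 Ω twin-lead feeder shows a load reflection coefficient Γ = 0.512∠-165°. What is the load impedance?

Z_L ≈ 98.3 − j35.3 Ω

Z_L = Z_0·(1 + Γ)/(1 − Γ) = 300·(0.505 − j0.133)/(1.49 + j0.133)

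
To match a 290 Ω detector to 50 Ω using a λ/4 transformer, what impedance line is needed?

Z_qwt ≈ 120 Ω

Z_qwt = √(Z_0·R_L) = √(50 × 290) = √14500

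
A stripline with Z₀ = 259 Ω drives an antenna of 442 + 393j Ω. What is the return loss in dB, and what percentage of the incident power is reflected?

Γ = (183 + j393)/(701 + j393), |Γ| = 0.539
RL = −20·log₁₀(0.539) = 5.36 dB
P_refl/P_inc = |Γ|² = 0.291

RL ≈ 5.36 dB; 29.1% of incident power reflected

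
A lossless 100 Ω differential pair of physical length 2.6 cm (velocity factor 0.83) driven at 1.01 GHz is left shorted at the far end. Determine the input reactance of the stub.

X_in ≈ 78 Ω (inductive)

λ = v/f = 0.83·c / 1.01 GHz = 0.247 m
βl = 2π·l/λ = 2π × 0.105 = 38°
tan(βl) = 0.78
For a shorted stub, Z_in = jZ_0·tan(βl)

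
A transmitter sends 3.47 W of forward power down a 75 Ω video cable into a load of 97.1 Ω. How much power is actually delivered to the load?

Γ = (97.1 − 75)/(97.1 + 75) = 0.128
|Γ|² = 0.0165
P_refl = |Γ|²·P_inc = 0.0572 W, P_del = (1 − |Γ|²)·P_inc = 3.41 W

P_delivered ≈ 3.41 W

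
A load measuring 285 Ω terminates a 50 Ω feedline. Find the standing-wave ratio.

For a purely resistive load, VSWR = R_L/Z_0 or Z_0/R_L (whichever > 1) = 285/50

VSWR ≈ 5.7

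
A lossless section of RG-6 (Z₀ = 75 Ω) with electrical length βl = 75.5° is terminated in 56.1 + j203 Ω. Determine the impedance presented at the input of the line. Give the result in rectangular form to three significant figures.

tan(βl) = tan(75.5°) = 3.87
Z_in = Z_0·(Z_L + jZ_0·tanβl)/(Z_0 + jZ_L·tanβl)
     = 75·(56.1 + j493)/(-710 + j217)

Z_in ≈ 9.13 − j49.3 Ω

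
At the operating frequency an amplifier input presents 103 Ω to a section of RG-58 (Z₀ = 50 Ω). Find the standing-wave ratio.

Γ = (103 − 50)/(103 + 50) = 0.346
VSWR = (1 + 0.346)/(1 − 0.346)

VSWR ≈ 2.06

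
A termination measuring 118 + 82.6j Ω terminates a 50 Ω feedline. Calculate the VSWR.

VSWR ≈ 3.67

Γ = (Z_L − Z_0)/(Z_L + Z_0) = (68 + j82.6)/(168 + j82.6)
|Γ| = 107/187 = 0.572
VSWR = (1 + |Γ|)/(1 − |Γ|) = 1.57/0.428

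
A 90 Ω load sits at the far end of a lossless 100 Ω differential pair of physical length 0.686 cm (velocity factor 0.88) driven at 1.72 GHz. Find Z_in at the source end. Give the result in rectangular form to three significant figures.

λ = v/f = 0.88·c / 1.72 GHz = 0.153 m
βl = 2π·l/λ = 2π × 0.0447 = 16.1°
tan(βl) = tan(16.1°) = 0.288
Z_in = Z_0·(Z_L + jZ_0·tanβl)/(Z_0 + jZ_L·tanβl)
     = 100·(90 + j28.8)/(100 + j26)

Z_in ≈ 91.3 + j5.13 Ω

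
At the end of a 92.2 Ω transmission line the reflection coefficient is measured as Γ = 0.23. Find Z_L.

Z_L = Z_0·(1 + Γ)/(1 − Γ) = 92.2·(1.23)/(0.77)

Z_L ≈ 147 Ω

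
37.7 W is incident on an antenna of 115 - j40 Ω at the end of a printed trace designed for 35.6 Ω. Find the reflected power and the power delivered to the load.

P_reflected ≈ 12.3 W; P_delivered ≈ 25.4 W

|Γ| = |(79.4 − j40)/(150.6 − j40)| = 0.571
|Γ|² = 0.326
P_refl = |Γ|²·P_inc = 12.3 W, P_del = (1 − |Γ|²)·P_inc = 25.4 W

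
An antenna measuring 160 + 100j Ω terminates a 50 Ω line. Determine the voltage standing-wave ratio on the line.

Γ = (Z_L − Z_0)/(Z_L + Z_0) = (110 + j100)/(210 + j100)
|Γ| = 149/233 = 0.639
VSWR = (1 + |Γ|)/(1 − |Γ|) = 1.64/0.361

VSWR ≈ 4.54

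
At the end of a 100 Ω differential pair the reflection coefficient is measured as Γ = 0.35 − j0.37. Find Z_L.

Z_L = Z_0·(1 + Γ)/(1 − Γ) = 100·(1.35 − j0.37)/(0.65 + j0.37)

Z_L ≈ 132 − j132 Ω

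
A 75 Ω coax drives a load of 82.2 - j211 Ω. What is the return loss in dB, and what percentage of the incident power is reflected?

RL ≈ 1.91 dB; 64.4% of incident power reflected

Γ = (7.2 − j211)/(157.2 − j211), |Γ| = 0.802
RL = −20·log₁₀(0.802) = 1.91 dB
P_refl/P_inc = |Γ|² = 0.644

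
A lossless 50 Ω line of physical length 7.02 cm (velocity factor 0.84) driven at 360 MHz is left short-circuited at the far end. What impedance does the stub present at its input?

λ = v/f = 0.84·c / 360 MHz = 0.7 m
βl = 2π·l/λ = 2π × 0.1 = 36.1°
tan(βl) = 0.729
For a short-circuited stub, Z_in = jZ_0·tan(βl)

Z_in ≈ +j36.5 Ω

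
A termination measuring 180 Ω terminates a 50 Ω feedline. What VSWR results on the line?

Γ = (180 − 50)/(180 + 50) = 0.565
VSWR = (1 + 0.565)/(1 − 0.565)

VSWR ≈ 3.6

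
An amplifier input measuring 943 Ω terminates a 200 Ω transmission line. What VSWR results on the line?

Γ = (943 − 200)/(943 + 200) = 0.65
VSWR = (1 + 0.65)/(1 − 0.65)

VSWR ≈ 4.71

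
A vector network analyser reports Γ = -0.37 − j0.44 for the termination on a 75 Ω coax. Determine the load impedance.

Z_L ≈ 24.3 − j31.9 Ω

Z_L = Z_0·(1 + Γ)/(1 − Γ) = 75·(0.63 − j0.44)/(1.37 + j0.44)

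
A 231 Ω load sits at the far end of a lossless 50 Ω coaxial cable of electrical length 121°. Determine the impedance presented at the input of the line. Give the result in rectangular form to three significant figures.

Z_in ≈ 14.5 + j28.2 Ω

tan(βl) = tan(121°) = -1.66
Z_in = Z_0·(Z_L + jZ_0·tanβl)/(Z_0 + jZ_L·tanβl)
     = 50·(231 − j83.2)/(50 − j384)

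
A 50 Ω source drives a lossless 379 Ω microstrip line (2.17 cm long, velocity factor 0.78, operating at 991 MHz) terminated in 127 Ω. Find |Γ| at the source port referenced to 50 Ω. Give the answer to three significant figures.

|Γ| ≈ 0.794

λ = v/f = 0.78·c / 991 MHz = 0.236 m
βl = 2π·l/λ = 2π × 0.0919 = 33.1°
tan(βl) = 0.651
Z_in = Z_0·(Z_L + jZ_0·tanβl)/(Z_0 + jZ_L·tanβl) = 173 + j209 Ω
Γ_s = (Z_in − Z_s)/(Z_in + Z_s) = (123 + j209)/(223 + j209), |Γ_s| = 0.794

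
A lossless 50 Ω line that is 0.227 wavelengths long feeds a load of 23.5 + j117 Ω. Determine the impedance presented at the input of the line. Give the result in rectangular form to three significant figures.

βl = 2π × 0.227 = 81.7°
tan(βl) = tan(81.7°) = 6.87
Z_in = Z_0·(Z_L + jZ_0·tanβl)/(Z_0 + jZ_L·tanβl)
     = 50·(23.5 + j461)/(-754 + j161)

Z_in ≈ 4.76 − j29.5 Ω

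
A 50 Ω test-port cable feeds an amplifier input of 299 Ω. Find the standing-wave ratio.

Γ = (299 − 50)/(299 + 50) = 0.713
VSWR = (1 + 0.713)/(1 − 0.713)

VSWR ≈ 5.98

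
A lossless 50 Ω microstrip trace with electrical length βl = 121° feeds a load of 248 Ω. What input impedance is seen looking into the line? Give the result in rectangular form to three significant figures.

tan(βl) = tan(121°) = -1.66
Z_in = Z_0·(Z_L + jZ_0·tanβl)/(Z_0 + jZ_L·tanβl)
     = 50·(248 − j83.2)/(50 − j413)

Z_in ≈ 13.5 + j28.4 Ω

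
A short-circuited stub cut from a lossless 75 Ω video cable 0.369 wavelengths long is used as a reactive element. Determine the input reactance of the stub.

βl = 2π × 0.369 = 133°
tan(βl) = -1.08
For a short-circuited stub, Z_in = jZ_0·tan(βl)

X_in ≈ -80.9 Ω (capacitive)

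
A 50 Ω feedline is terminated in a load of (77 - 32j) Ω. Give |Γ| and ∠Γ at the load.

Γ ≈ 0.32 ∠ -35.7°

Γ = (Z_L − Z_0)/(Z_L + Z_0) = (27 − j32)/(127 − j32)
|Γ| = 41.9/131 = 0.32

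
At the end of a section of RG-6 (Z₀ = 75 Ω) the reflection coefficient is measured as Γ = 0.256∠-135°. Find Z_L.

Z_L ≈ 49.1 − j19 Ω

Z_L = Z_0·(1 + Γ)/(1 − Γ) = 75·(0.819 − j0.181)/(1.18 + j0.181)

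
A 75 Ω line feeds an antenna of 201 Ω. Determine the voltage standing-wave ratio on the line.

Γ = (201 − 75)/(201 + 75) = 0.457
VSWR = (1 + 0.457)/(1 − 0.457)

VSWR ≈ 2.68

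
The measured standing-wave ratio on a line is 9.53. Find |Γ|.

|Γ| ≈ 0.81

|Γ| = (S − 1)/(S + 1) = (9.53 − 1)/(9.53 + 1) = 8.53/10.5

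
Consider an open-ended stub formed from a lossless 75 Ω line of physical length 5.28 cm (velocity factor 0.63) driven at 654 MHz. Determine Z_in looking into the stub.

λ = v/f = 0.63·c / 654 MHz = 0.289 m
βl = 2π·l/λ = 2π × 0.183 = 65.8°
tan(βl) = 2.22
For an open-ended stub, Z_in = −jZ_0·cot(βl) = −jZ_0/tan(βl)

Z_in ≈ −j33.7 Ω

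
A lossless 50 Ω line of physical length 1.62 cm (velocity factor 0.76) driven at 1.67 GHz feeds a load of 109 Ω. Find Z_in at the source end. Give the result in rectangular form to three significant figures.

λ = v/f = 0.76·c / 1.67 GHz = 0.137 m
βl = 2π·l/λ = 2π × 0.119 = 42.7°
tan(βl) = tan(42.7°) = 0.923
Z_in = Z_0·(Z_L + jZ_0·tanβl)/(Z_0 + jZ_L·tanβl)
     = 50·(109 + j46.2)/(50 + j101)

Z_in ≈ 40 − j34.3 Ω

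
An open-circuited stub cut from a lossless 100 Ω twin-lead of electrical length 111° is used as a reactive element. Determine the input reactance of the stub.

X_in ≈ 38.4 Ω (inductive)

tan(βl) = -2.61
For an open-circuited stub, Z_in = −jZ_0·cot(βl) = −jZ_0/tan(βl)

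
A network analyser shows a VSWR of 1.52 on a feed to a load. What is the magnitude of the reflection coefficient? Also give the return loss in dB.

|Γ| = (S − 1)/(S + 1) = (1.52 − 1)/(1.52 + 1) = 0.52/2.52
RL = −20·log₁₀|Γ| = −20·log₁₀(0.206)

|Γ| ≈ 0.206; return loss ≈ 13.7 dB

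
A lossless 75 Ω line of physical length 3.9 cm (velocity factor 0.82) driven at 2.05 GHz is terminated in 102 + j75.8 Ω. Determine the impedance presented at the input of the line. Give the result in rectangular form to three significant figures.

λ = v/f = 0.82·c / 2.05 GHz = 0.12 m
βl = 2π·l/λ = 2π × 0.325 = 117°
tan(βl) = tan(117°) = -1.96
Z_in = Z_0·(Z_L + jZ_0·tanβl)/(Z_0 + jZ_L·tanβl)
     = 75·(102 − j71.4)/(224 − j200)

Z_in ≈ 30.9 + j3.7 Ω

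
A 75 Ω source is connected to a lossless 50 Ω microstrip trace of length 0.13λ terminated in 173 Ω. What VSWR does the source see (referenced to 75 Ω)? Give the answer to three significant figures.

βl = 2π × 0.13 = 46.8°
tan(βl) = 1.06
Z_in = Z_0·(Z_L + jZ_0·tanβl)/(Z_0 + jZ_L·tanβl) = 25.3 − j40.1 Ω
Γ_s = (Z_in − Z_s)/(Z_in + Z_s) = (-49.7 − j40.1)/(100 − j40.1), |Γ_s| = 0.591
VSWR = (1 + |Γ_s|)/(1 − |Γ_s|)

VSWR ≈ 3.89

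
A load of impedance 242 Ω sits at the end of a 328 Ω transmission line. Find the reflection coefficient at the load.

Γ = -0.151

Γ = (Z_L − Z_0)/(Z_L + Z_0) = (242 − 328)/(242 + 328) = -86/570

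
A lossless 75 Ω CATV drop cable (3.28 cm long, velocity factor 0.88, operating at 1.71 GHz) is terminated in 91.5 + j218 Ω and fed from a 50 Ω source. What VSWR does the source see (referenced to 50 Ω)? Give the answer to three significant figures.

VSWR ≈ 7.77

λ = v/f = 0.88·c / 1.71 GHz = 0.154 m
βl = 2π·l/λ = 2π × 0.212 = 76.5°
tan(βl) = 4.16
Z_in = Z_0·(Z_L + jZ_0·tanβl)/(Z_0 + jZ_L·tanβl) = 11.3 − j42.6 Ω
Γ_s = (Z_in − Z_s)/(Z_in + Z_s) = (-38.7 − j42.6)/(61.3 − j42.6), |Γ_s| = 0.772
VSWR = (1 + |Γ_s|)/(1 − |Γ_s|)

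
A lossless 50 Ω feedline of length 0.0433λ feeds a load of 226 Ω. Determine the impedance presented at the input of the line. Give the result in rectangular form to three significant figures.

βl = 2π × 0.0433 = 15.6°
tan(βl) = tan(15.6°) = 0.279
Z_in = Z_0·(Z_L + jZ_0·tanβl)/(Z_0 + jZ_L·tanβl)
     = 50·(226 + j13.9)/(50 + j63)

Z_in ≈ 94 − j105 Ω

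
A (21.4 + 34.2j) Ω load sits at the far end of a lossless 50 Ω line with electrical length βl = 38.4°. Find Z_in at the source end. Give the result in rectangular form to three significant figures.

tan(βl) = tan(38.4°) = 0.793
Z_in = Z_0·(Z_L + jZ_0·tanβl)/(Z_0 + jZ_L·tanβl)
     = 50·(21.4 + j73.8)/(22.9 + j17)

Z_in ≈ 107 + j81.7 Ω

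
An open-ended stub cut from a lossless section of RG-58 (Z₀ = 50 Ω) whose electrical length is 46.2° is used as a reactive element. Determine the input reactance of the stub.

X_in ≈ -47.9 Ω (capacitive)

tan(βl) = 1.04
For an open-ended stub, Z_in = −jZ_0·cot(βl) = −jZ_0/tan(βl)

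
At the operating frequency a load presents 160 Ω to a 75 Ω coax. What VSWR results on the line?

VSWR ≈ 2.13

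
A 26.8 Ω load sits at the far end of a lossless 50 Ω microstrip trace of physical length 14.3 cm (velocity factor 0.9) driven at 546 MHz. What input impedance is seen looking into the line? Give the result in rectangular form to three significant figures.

Z_in ≈ 81.3 − j25.6 Ω

λ = v/f = 0.9·c / 546 MHz = 0.495 m
βl = 2π·l/λ = 2π × 0.289 = 104°
tan(βl) = tan(104°) = -3.98
Z_in = Z_0·(Z_L + jZ_0·tanβl)/(Z_0 + jZ_L·tanβl)
     = 50·(26.8 − j199)/(50 − j107)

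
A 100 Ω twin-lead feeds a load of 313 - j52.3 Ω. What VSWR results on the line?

Γ = (Z_L − Z_0)/(Z_L + Z_0) = (213 − j52.3)/(413 − j52.3)
|Γ| = 219/416 = 0.527
VSWR = (1 + |Γ|)/(1 − |Γ|) = 1.53/0.473

VSWR ≈ 3.23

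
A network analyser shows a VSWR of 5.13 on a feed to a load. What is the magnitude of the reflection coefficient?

|Γ| ≈ 0.674

|Γ| = (S − 1)/(S + 1) = (5.13 − 1)/(5.13 + 1) = 4.13/6.13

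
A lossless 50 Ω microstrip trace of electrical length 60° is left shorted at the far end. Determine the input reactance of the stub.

X_in ≈ 86.6 Ω (inductive)

tan(βl) = 1.73
For a shorted stub, Z_in = jZ_0·tan(βl)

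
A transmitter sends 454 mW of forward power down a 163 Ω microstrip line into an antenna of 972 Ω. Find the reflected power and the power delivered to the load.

P_reflected ≈ 231 mW; P_delivered ≈ 223 mW

Γ = (972 − 163)/(972 + 163) = 0.713
|Γ|² = 0.508
P_refl = |Γ|²·P_inc = 231 mW, P_del = (1 − |Γ|²)·P_inc = 223 mW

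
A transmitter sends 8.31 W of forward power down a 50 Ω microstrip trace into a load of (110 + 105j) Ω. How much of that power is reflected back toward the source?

P_reflected ≈ 3.32 W

|Γ| = |(60 + j105)/(160 + j105)| = 0.632
|Γ|² = 0.399
P_refl = |Γ|²·P_inc = 3.32 W, P_del = (1 − |Γ|²)·P_inc = 4.99 W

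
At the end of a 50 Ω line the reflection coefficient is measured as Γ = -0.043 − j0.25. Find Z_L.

Z_L = Z_0·(1 + Γ)/(1 − Γ) = 50·(0.957 − j0.25)/(1.04 + j0.25)

Z_L ≈ 40.7 − j21.7 Ω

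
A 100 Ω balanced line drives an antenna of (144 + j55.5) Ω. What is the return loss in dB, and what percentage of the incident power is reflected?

Γ = (44 + j55.5)/(244 + j55.5), |Γ| = 0.283
RL = −20·log₁₀(0.283) = 11 dB
P_refl/P_inc = |Γ|² = 0.0801

RL ≈ 11 dB; 8.01% of incident power reflected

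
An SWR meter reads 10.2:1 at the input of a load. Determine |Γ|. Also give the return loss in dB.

|Γ| ≈ 0.821; return loss ≈ 1.71 dB

|Γ| = (S − 1)/(S + 1) = (10.2 − 1)/(10.2 + 1) = 9.2/11.2
RL = −20·log₁₀|Γ| = −20·log₁₀(0.821)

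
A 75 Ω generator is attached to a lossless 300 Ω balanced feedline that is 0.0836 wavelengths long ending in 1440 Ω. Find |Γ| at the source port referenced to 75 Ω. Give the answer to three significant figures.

βl = 2π × 0.0836 = 30.1°
tan(βl) = 0.58
Z_in = Z_0·(Z_L + jZ_0·tanβl)/(Z_0 + jZ_L·tanβl) = 220 − j438 Ω
Γ_s = (Z_in − Z_s)/(Z_in + Z_s) = (145 − j438)/(295 − j438), |Γ_s| = 0.874

|Γ| ≈ 0.874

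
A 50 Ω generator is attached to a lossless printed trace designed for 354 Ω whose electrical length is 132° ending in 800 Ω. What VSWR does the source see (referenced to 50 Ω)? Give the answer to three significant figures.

tan(βl) = -1.11
Z_in = Z_0·(Z_L + jZ_0·tanβl)/(Z_0 + jZ_L·tanβl) = 245 + j221 Ω
Γ_s = (Z_in − Z_s)/(Z_in + Z_s) = (195 + j221)/(295 + j221), |Γ_s| = 0.8
VSWR = (1 + |Γ_s|)/(1 − |Γ_s|)

VSWR ≈ 8.99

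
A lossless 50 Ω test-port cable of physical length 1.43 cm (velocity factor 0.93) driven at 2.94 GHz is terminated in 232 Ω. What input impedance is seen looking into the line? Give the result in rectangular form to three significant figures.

Z_in ≈ 16 − j33.5 Ω

λ = v/f = 0.93·c / 2.94 GHz = 0.0949 m
βl = 2π·l/λ = 2π × 0.151 = 54.2°
tan(βl) = tan(54.2°) = 1.39
Z_in = Z_0·(Z_L + jZ_0·tanβl)/(Z_0 + jZ_L·tanβl)
     = 50·(232 + j69.4)/(50 + j322)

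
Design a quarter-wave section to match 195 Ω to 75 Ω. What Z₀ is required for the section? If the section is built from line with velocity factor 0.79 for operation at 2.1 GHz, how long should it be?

Z_qwt ≈ 121 Ω; length ≈ 2.82 cm

Z_qwt = √(Z_0·R_L) = √(75 × 195) = √14620
λ = 0.79·c/f = 0.113 m, so l = λ/4 = 0.0282 m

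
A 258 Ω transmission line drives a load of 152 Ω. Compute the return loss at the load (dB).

RL ≈ 11.7 dB

Γ = (152 − 258)/(152 + 258) = -0.259
RL = −20·log₁₀|Γ| = −20·log₁₀(0.259)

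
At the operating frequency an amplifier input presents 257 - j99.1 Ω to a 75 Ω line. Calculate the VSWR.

VSWR ≈ 3.98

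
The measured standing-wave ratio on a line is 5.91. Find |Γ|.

|Γ| = (S − 1)/(S + 1) = (5.91 − 1)/(5.91 + 1) = 4.91/6.91

|Γ| ≈ 0.711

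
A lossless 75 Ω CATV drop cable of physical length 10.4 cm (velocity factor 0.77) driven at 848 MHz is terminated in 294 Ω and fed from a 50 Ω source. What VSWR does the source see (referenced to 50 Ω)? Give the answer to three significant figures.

VSWR ≈ 4.43

λ = v/f = 0.77·c / 848 MHz = 0.272 m
βl = 2π·l/λ = 2π × 0.382 = 137°
tan(βl) = -0.918
Z_in = Z_0·(Z_L + jZ_0·tanβl)/(Z_0 + jZ_L·tanβl) = 38.8 + j70.9 Ω
Γ_s = (Z_in − Z_s)/(Z_in + Z_s) = (-11.2 + j70.9)/(88.8 + j70.9), |Γ_s| = 0.631
VSWR = (1 + |Γ_s|)/(1 − |Γ_s|)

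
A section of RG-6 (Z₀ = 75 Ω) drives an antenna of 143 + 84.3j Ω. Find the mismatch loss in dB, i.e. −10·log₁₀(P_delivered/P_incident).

mismatch loss ≈ 1.05 dB

Γ = (68 + j84.3)/(218 + j84.3), |Γ| = 0.463
|Γ|² = 0.215, so P_del/P_inc = 1 − |Γ|² = 0.785
ML = −10·log₁₀(1 − |Γ|²)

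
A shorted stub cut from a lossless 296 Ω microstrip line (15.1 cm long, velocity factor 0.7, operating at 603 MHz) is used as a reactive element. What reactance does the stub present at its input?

λ = v/f = 0.7·c / 603 MHz = 0.348 m
βl = 2π·l/λ = 2π × 0.434 = 156°
tan(βl) = -0.443
For a shorted stub, Z_in = jZ_0·tan(βl)

X_in ≈ -131 Ω (capacitive)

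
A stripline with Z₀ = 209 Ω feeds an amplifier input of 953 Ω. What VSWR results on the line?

For a purely resistive load, VSWR = R_L/Z_0 or Z_0/R_L (whichever > 1) = 953/209

VSWR ≈ 4.56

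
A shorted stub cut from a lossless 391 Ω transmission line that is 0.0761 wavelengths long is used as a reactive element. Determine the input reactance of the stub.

X_in ≈ 203 Ω (inductive)

βl = 2π × 0.0761 = 27.4°
tan(βl) = 0.518
For a shorted stub, Z_in = jZ_0·tan(βl)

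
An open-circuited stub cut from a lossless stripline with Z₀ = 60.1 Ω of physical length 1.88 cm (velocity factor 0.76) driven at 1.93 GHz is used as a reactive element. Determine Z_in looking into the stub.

λ = v/f = 0.76·c / 1.93 GHz = 0.118 m
βl = 2π·l/λ = 2π × 0.159 = 57.3°
tan(βl) = 1.56
For an open-circuited stub, Z_in = −jZ_0·cot(βl) = −jZ_0/tan(βl)

Z_in ≈ −j38.6 Ω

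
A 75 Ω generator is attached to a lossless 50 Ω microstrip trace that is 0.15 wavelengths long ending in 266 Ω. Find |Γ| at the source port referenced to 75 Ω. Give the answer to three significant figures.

βl = 2π × 0.15 = 54°
tan(βl) = 1.38
Z_in = Z_0·(Z_L + jZ_0·tanβl)/(Z_0 + jZ_L·tanβl) = 14.1 − j34.4 Ω
Γ_s = (Z_in − Z_s)/(Z_in + Z_s) = (-60.9 − j34.4)/(89.1 − j34.4), |Γ_s| = 0.732

|Γ| ≈ 0.732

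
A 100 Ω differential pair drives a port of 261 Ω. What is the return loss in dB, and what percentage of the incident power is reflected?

RL ≈ 7.01 dB; 19.9% of incident power reflected

Γ = (261 − 100)/(261 + 100) = 0.446
RL = −20·log₁₀(0.446) = 7.01 dB
P_refl/P_inc = |Γ|² = 0.199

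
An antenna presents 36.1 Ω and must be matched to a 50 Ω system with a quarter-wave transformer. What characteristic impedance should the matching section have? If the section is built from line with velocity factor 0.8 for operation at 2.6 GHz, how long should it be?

Z_qwt = √(Z_0·R_L) = √(50 × 36.1) = √1805
λ = 0.8·c/f = 0.0923 m, so l = λ/4 = 0.0231 m

Z_qwt ≈ 42.5 Ω; length ≈ 2.31 cm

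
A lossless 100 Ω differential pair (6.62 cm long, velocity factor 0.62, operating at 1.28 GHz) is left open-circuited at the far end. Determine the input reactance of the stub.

X_in ≈ 349 Ω (inductive)

λ = v/f = 0.62·c / 1.28 GHz = 0.145 m
βl = 2π·l/λ = 2π × 0.456 = 164°
tan(βl) = -0.287
For an open-circuited stub, Z_in = −jZ_0·cot(βl) = −jZ_0/tan(βl)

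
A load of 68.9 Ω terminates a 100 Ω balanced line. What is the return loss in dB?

RL ≈ 14.7 dB

Γ = (68.9 − 100)/(68.9 + 100) = -0.184
RL = −20·log₁₀|Γ| = −20·log₁₀(0.184)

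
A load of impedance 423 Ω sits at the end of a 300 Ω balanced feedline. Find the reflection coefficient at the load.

Γ = (Z_L − Z_0)/(Z_L + Z_0) = (423 − 300)/(423 + 300) = 123/723

Γ = 0.17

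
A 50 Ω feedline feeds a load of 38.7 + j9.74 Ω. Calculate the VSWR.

VSWR ≈ 1.4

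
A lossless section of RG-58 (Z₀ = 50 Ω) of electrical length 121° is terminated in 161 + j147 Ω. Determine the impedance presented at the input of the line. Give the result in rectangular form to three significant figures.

Z_in ≈ 9.57 + j19.5 Ω

tan(βl) = tan(121°) = -1.66
Z_in = Z_0·(Z_L + jZ_0·tanβl)/(Z_0 + jZ_L·tanβl)
     = 50·(161 + j63.8)/(295 − j268)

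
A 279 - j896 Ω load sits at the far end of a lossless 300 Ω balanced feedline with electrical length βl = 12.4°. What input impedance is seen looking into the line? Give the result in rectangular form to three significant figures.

Z_in ≈ 105 − j514 Ω

tan(βl) = tan(12.4°) = 0.22
Z_in = Z_0·(Z_L + jZ_0·tanβl)/(Z_0 + jZ_L·tanβl)
     = 300·(279 − j830)/(497 + j61.3)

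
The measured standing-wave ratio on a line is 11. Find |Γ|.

|Γ| ≈ 0.833

|Γ| = (S − 1)/(S + 1) = (11 − 1)/(11 + 1) = 10/12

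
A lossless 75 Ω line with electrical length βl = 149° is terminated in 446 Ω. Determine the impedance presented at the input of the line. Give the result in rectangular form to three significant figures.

tan(βl) = tan(149°) = -0.601
Z_in = Z_0·(Z_L + jZ_0·tanβl)/(Z_0 + jZ_L·tanβl)
     = 75·(446 − j45.1)/(75 − j268)

Z_in ≈ 44.1 + j112 Ω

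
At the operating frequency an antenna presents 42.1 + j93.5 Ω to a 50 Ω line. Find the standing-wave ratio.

Γ = (Z_L − Z_0)/(Z_L + Z_0) = (-7.9 + j93.5)/(92.1 + j93.5)
|Γ| = 93.8/131 = 0.715
VSWR = (1 + |Γ|)/(1 − |Γ|) = 1.71/0.285

VSWR ≈ 6.02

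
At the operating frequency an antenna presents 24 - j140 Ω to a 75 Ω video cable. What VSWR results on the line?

VSWR ≈ 14.3

Γ = (Z_L − Z_0)/(Z_L + Z_0) = (-51 − j140)/(99 − j140)
|Γ| = 149/171 = 0.869
VSWR = (1 + |Γ|)/(1 − |Γ|) = 1.87/0.131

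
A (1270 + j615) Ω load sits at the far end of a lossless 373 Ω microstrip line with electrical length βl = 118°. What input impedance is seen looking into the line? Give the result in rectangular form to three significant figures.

tan(βl) = tan(118°) = -1.88
Z_in = Z_0·(Z_L + jZ_0·tanβl)/(Z_0 + jZ_L·tanβl)
     = 373·(1270 − j86.5)/(1530 − j2390)

Z_in ≈ 99.7 + j135 Ω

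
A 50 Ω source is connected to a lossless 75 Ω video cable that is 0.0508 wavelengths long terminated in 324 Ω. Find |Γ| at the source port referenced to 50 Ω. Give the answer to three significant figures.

|Γ| ≈ 0.72

βl = 2π × 0.0508 = 18.3°
tan(βl) = 0.33
Z_in = Z_0·(Z_L + jZ_0·tanβl)/(Z_0 + jZ_L·tanβl) = 118 − j144 Ω
Γ_s = (Z_in − Z_s)/(Z_in + Z_s) = (68.3 − j144)/(168 − j144), |Γ_s| = 0.72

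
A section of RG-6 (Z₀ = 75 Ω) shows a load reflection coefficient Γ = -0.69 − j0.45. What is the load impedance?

Z_L = Z_0·(1 + Γ)/(1 − Γ) = 75·(0.31 − j0.45)/(1.69 + j0.45)

Z_L ≈ 7.88 − j22.1 Ω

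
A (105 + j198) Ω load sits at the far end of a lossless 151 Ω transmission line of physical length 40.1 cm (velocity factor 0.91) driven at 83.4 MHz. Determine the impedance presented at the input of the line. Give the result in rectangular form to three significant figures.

λ = v/f = 0.91·c / 83.4 MHz = 3.27 m
βl = 2π·l/λ = 2π × 0.123 = 44.1°
tan(βl) = tan(44.1°) = 0.969
Z_in = Z_0·(Z_L + jZ_0·tanβl)/(Z_0 + jZ_L·tanβl)
     = 151·(105 + j344)/(-40.9 + j102)

Z_in ≈ 386 − j311 Ω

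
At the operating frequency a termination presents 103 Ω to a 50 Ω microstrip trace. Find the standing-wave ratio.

VSWR ≈ 2.06

Γ = (103 − 50)/(103 + 50) = 0.346
VSWR = (1 + 0.346)/(1 − 0.346)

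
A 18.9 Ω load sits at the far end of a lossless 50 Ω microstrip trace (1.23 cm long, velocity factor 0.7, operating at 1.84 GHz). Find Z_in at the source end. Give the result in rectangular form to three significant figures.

λ = v/f = 0.7·c / 1.84 GHz = 0.114 m
βl = 2π·l/λ = 2π × 0.108 = 38.8°
tan(βl) = tan(38.8°) = 0.804
Z_in = Z_0·(Z_L + jZ_0·tanβl)/(Z_0 + jZ_L·tanβl)
     = 50·(18.9 + j40.2)/(50 + j15.2)

Z_in ≈ 28.5 + j31.5 Ω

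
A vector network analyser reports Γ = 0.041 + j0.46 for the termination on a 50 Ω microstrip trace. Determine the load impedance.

Z_L = Z_0·(1 + Γ)/(1 − Γ) = 50·(1.04 + j0.46)/(0.959 − j0.46)

Z_L ≈ 34.8 + j40.7 Ω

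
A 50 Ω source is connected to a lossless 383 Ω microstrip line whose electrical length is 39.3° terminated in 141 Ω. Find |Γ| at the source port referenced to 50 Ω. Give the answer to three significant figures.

|Γ| ≈ 0.821

tan(βl) = 0.818
Z_in = Z_0·(Z_L + jZ_0·tanβl)/(Z_0 + jZ_L·tanβl) = 216 + j248 Ω
Γ_s = (Z_in − Z_s)/(Z_in + Z_s) = (166 + j248)/(266 + j248), |Γ_s| = 0.821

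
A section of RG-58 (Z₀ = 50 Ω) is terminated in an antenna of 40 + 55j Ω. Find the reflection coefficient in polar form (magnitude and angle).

Γ = (Z_L − Z_0)/(Z_L + Z_0) = (-10 + j55)/(90 + j55)
|Γ| = 55.9/105 = 0.53

Γ ≈ 0.53 ∠ 68.9°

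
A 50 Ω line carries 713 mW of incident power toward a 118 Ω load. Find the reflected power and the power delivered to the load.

Γ = (118 − 50)/(118 + 50) = 0.405
|Γ|² = 0.164
P_refl = |Γ|²·P_inc = 117 mW, P_del = (1 − |Γ|²)·P_inc = 596 mW

P_reflected ≈ 117 mW; P_delivered ≈ 596 mW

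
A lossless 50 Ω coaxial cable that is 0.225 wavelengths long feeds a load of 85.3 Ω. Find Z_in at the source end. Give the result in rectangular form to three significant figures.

Z_in ≈ 29.8 − j5.15 Ω

βl = 2π × 0.225 = 81°
tan(βl) = tan(81°) = 6.31
Z_in = Z_0·(Z_L + jZ_0·tanβl)/(Z_0 + jZ_L·tanβl)
     = 50·(85.3 + j316)/(50 + j539)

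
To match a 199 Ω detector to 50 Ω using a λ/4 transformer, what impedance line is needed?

Z_qwt = √(Z_0·R_L) = √(50 × 199) = √9950

Z_qwt ≈ 99.7 Ω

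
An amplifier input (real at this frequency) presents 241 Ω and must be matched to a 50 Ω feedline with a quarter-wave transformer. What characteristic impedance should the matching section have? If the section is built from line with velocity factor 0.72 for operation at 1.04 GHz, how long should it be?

Z_qwt = √(Z_0·R_L) = √(50 × 241) = √12050
λ = 0.72·c/f = 0.208 m, so l = λ/4 = 0.0519 m

Z_qwt ≈ 110 Ω; length ≈ 5.19 cm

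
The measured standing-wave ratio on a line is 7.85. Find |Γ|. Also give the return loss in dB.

|Γ| ≈ 0.774; return loss ≈ 2.23 dB

|Γ| = (S − 1)/(S + 1) = (7.85 − 1)/(7.85 + 1) = 6.85/8.85
RL = −20·log₁₀|Γ| = −20·log₁₀(0.774)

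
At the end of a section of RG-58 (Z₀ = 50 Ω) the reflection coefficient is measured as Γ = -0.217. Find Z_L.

Z_L = Z_0·(1 + Γ)/(1 − Γ) = 50·(0.783)/(1.22)

Z_L ≈ 32.2 Ω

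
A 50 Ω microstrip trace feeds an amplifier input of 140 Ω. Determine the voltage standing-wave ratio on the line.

VSWR ≈ 2.8

Γ = (140 − 50)/(140 + 50) = 0.474
VSWR = (1 + 0.474)/(1 − 0.474)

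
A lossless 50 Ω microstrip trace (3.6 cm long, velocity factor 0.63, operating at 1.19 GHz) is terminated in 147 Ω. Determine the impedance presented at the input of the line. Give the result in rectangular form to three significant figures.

λ = v/f = 0.63·c / 1.19 GHz = 0.159 m
βl = 2π·l/λ = 2π × 0.227 = 81.6°
tan(βl) = tan(81.6°) = 6.77
Z_in = Z_0·(Z_L + jZ_0·tanβl)/(Z_0 + jZ_L·tanβl)
     = 50·(147 + j339)/(50 + j995)

Z_in ≈ 17.3 − j6.51 Ω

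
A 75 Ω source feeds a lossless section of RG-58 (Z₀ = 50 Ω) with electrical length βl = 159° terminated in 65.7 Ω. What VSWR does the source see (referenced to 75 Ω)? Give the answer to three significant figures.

VSWR ≈ 1.32

tan(βl) = -0.384
Z_in = Z_0·(Z_L + jZ_0·tanβl)/(Z_0 + jZ_L·tanβl) = 60.1 + j11.1 Ω
Γ_s = (Z_in − Z_s)/(Z_in + Z_s) = (-14.9 + j11.1)/(135 + j11.1), |Γ_s| = 0.137
VSWR = (1 + |Γ_s|)/(1 − |Γ_s|)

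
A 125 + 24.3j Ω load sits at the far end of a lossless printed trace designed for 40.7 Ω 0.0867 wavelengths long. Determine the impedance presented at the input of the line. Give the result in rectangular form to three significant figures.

βl = 2π × 0.0867 = 31.2°
tan(βl) = tan(31.2°) = 0.606
Z_in = Z_0·(Z_L + jZ_0·tanβl)/(Z_0 + jZ_L·tanβl)
     = 40.7·(125 + j49)/(26 + j75.7)

Z_in ≈ 44.2 − j52 Ω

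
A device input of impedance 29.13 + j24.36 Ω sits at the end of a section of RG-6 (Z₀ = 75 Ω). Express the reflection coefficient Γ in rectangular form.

Γ = (Z_L − Z_0)/(Z_L + Z_0) = (-45.87 + j24.36)/(104.1 + j24.36)

Γ ≈ -0.366 + j0.32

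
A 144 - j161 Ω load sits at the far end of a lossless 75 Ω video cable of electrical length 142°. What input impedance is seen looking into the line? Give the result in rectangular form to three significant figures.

Z_in ≈ 85.6 + j135 Ω

tan(βl) = tan(142°) = -0.781
Z_in = Z_0·(Z_L + jZ_0·tanβl)/(Z_0 + jZ_L·tanβl)
     = 75·(144 − j220)/(-50.8 − j113)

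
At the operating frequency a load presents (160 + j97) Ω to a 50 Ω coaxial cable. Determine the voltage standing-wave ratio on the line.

Γ = (Z_L − Z_0)/(Z_L + Z_0) = (110 + j97)/(210 + j97)
|Γ| = 147/231 = 0.634
VSWR = (1 + |Γ|)/(1 − |Γ|) = 1.63/0.366

VSWR ≈ 4.46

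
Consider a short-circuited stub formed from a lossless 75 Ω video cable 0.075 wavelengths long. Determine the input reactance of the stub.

X_in ≈ 38.2 Ω (inductive)

βl = 2π × 0.075 = 27°
tan(βl) = 0.51
For a short-circuited stub, Z_in = jZ_0·tan(βl)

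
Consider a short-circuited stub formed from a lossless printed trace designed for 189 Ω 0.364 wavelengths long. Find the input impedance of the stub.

βl = 2π × 0.364 = 131°
tan(βl) = -1.15
For a short-circuited stub, Z_in = jZ_0·tan(βl)

Z_in ≈ −j217 Ω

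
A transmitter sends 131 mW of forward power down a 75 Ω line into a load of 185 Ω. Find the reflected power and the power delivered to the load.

Γ = (185 − 75)/(185 + 75) = 0.423
|Γ|² = 0.179
P_refl = |Γ|²·P_inc = 23.4 mW, P_del = (1 − |Γ|²)·P_inc = 108 mW

P_reflected ≈ 23.4 mW; P_delivered ≈ 108 mW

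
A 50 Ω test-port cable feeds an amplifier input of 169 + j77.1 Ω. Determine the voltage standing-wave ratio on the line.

Γ = (Z_L − Z_0)/(Z_L + Z_0) = (119 + j77.1)/(219 + j77.1)
|Γ| = 142/232 = 0.611
VSWR = (1 + |Γ|)/(1 − |Γ|) = 1.61/0.389

VSWR ≈ 4.14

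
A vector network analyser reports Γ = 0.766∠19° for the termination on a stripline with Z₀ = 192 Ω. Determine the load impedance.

Z_L = Z_0·(1 + Γ)/(1 − Γ) = 192·(1.72 + j0.249)/(0.276 − j0.249)

Z_L ≈ 574 + j693 Ω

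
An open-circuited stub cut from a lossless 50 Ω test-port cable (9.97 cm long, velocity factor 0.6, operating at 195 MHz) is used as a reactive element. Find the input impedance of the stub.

λ = v/f = 0.6·c / 195 MHz = 0.923 m
βl = 2π·l/λ = 2π × 0.108 = 38.9°
tan(βl) = 0.806
For an open-circuited stub, Z_in = −jZ_0·cot(βl) = −jZ_0/tan(βl)

Z_in ≈ −j62 Ω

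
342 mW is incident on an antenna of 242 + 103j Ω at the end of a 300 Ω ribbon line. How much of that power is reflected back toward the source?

P_reflected ≈ 15.7 mW

|Γ| = |(-58 + j103)/(542 + j103)| = 0.214
|Γ|² = 0.0459
P_refl = |Γ|²·P_inc = 15.7 mW, P_del = (1 − |Γ|²)·P_inc = 326 mW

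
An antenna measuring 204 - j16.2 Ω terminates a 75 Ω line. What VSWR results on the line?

VSWR ≈ 2.74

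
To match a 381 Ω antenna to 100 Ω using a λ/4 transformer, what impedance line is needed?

Z_qwt ≈ 195 Ω

Z_qwt = √(Z_0·R_L) = √(100 × 381) = √38100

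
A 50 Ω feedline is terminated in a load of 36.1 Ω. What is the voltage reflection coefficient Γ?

Γ = -0.161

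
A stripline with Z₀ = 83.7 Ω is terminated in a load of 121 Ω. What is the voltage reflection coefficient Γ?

Γ = (Z_L − Z_0)/(Z_L + Z_0) = (121 − 83.7)/(121 + 83.7) = 37.3/204.7

Γ = 0.182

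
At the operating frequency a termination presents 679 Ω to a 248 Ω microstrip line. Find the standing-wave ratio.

VSWR ≈ 2.74

For a purely resistive load, VSWR = R_L/Z_0 or Z_0/R_L (whichever > 1) = 679/248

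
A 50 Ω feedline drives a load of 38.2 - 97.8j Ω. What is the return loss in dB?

Γ = (-11.8 − j97.8)/(88.2 − j97.8), |Γ| = 0.748
RL = −20·log₁₀|Γ| = −20·log₁₀(0.748)

RL ≈ 2.52 dB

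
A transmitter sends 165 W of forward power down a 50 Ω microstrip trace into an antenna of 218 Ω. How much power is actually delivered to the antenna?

Γ = (218 − 50)/(218 + 50) = 0.627
|Γ|² = 0.393
P_refl = |Γ|²·P_inc = 64.8 W, P_del = (1 − |Γ|²)·P_inc = 100 W

P_delivered ≈ 100 W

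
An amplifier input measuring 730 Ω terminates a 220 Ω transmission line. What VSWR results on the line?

Γ = (730 − 220)/(730 + 220) = 0.537
VSWR = (1 + 0.537)/(1 − 0.537)

VSWR ≈ 3.32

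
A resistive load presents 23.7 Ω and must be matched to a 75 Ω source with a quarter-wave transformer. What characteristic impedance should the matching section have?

Z_qwt = √(Z_0·R_L) = √(75 × 23.7) = √1778

Z_qwt ≈ 42.2 Ω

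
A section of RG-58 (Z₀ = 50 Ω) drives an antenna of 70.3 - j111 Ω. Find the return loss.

RL ≈ 3.23 dB

Γ = (20.3 − j111)/(120.3 − j111), |Γ| = 0.689
RL = −20·log₁₀|Γ| = −20·log₁₀(0.689)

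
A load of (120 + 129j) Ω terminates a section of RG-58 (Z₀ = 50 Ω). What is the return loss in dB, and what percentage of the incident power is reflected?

RL ≈ 3.25 dB; 47.3% of incident power reflected

Γ = (70 + j129)/(170 + j129), |Γ| = 0.688
RL = −20·log₁₀(0.688) = 3.25 dB
P_refl/P_inc = |Γ|² = 0.473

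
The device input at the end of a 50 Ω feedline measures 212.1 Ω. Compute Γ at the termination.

Γ = 0.618

Γ = (Z_L − Z_0)/(Z_L + Z_0) = (212.1 − 50)/(212.1 + 50) = 162.1/262.1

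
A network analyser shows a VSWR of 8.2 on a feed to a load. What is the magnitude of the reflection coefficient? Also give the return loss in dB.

|Γ| ≈ 0.783; return loss ≈ 2.13 dB

|Γ| = (S − 1)/(S + 1) = (8.2 − 1)/(8.2 + 1) = 7.2/9.2
RL = −20·log₁₀|Γ| = −20·log₁₀(0.783)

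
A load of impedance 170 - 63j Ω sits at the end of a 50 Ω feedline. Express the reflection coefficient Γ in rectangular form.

Γ ≈ 0.58 − j0.12

Γ = (Z_L − Z_0)/(Z_L + Z_0) = (120 − j63)/(220 − j63)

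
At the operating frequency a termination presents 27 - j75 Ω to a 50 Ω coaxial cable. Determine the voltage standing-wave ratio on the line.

Γ = (Z_L − Z_0)/(Z_L + Z_0) = (-23 − j75)/(77 − j75)
|Γ| = 78.4/107 = 0.73
VSWR = (1 + |Γ|)/(1 − |Γ|) = 1.73/0.27

VSWR ≈ 6.4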